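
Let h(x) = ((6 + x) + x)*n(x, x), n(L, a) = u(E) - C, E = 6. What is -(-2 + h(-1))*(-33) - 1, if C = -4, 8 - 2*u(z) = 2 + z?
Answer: 461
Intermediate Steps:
u(z) = 3 - z/2 (u(z) = 4 - (2 + z)/2 = 4 + (-1 - z/2) = 3 - z/2)
n(L, a) = 4 (n(L, a) = (3 - ½*6) - 1*(-4) = (3 - 3) + 4 = 0 + 4 = 4)
h(x) = 24 + 8*x (h(x) = ((6 + x) + x)*4 = (6 + 2*x)*4 = 24 + 8*x)
-(-2 + h(-1))*(-33) - 1 = -(-2 + (24 + 8*(-1)))*(-33) - 1 = -(-2 + (24 - 8))*(-33) - 1 = -(-2 + 16)*(-33) - 1 = -1*14*(-33) - 1 = -14*(-33) - 1 = 462 - 1 = 461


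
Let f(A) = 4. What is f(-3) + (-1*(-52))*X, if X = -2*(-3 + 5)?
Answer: -204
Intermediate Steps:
X = -4 (X = -2*2 = -4)
f(-3) + (-1*(-52))*X = 4 - 1*(-52)*(-4) = 4 + 52*(-4) = 4 - 208 = -204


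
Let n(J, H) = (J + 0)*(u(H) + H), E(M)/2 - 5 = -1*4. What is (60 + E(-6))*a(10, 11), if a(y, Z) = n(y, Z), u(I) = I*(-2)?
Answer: -6820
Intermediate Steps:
u(I) = -2*I
E(M) = 2 (E(M) = 10 + 2*(-1*4) = 10 + 2*(-4) = 10 - 8 = 2)
n(J, H) = -H*J (n(J, H) = (J + 0)*(-2*H + H) = J*(-H) = -H*J)
a(y, Z) = -Z*y
(60 + E(-6))*a(10, 11) = (60 + 2)*(-1*11*10) = 62*(-110) = -6820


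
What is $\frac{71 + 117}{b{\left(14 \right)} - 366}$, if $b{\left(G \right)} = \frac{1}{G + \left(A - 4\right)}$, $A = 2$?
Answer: $- \frac{2256}{4391} \approx -0.51378$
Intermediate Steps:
$b{\left(G \right)} = \frac{1}{-2 + G}$ ($b{\left(G \right)} = \frac{1}{G + \left(2 - 4\right)} = \frac{1}{G - 2} = \frac{1}{-2 + G}$)
$\frac{71 + 117}{b{\left(14 \right)} - 366} = \frac{71 + 117}{\frac{1}{-2 + 14} - 366} = \frac{188}{\frac{1}{12} - 366} = \frac{188}{- \frac{4391}{12}} = 188 \left(- \frac{12}{4391}\right) = - \frac{2256}{4391}$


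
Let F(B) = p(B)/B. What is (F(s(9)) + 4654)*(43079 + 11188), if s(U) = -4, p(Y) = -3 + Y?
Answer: 1010614341/4 ≈ 2.5265e+8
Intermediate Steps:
F(B) = (-3 + B)/B
(F(s(9)) + 4654)*(43079 + 11188) = ((-3 - 4)/(-4) + 4654)*(43079 + 11188) = (-1/4*(-7) + 4654)*54267 = (7/4 + 4654)*54267 = (18623/4)*54267 = 1010614341/4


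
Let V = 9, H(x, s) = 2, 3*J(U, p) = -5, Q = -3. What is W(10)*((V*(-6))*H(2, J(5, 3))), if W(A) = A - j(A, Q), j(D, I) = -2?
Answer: -1296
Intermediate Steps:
J(U, p) = -5/3 (J(U, p) = (1/3)*(-5) = -5/3)
W(A) = 2 + A (W(A) = A - 1*(-2) = A + 2 = 2 + A)
W(10)*((V*(-6))*H(2, J(5, 3))) = (2 + 10)*((9*(-6))*2) = 12*(-54*2) = 12*(-108) = -1296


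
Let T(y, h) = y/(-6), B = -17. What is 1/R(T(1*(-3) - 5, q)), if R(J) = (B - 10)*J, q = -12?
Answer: -1/36 ≈ -0.027778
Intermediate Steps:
T(y, h) = -y/6 (T(y, h) = y*(-1/6) = -y/6)
R(J) = -27*J (R(J) = (-17 - 10)*J = -27*J)
1/R(T(1*(-3) - 5, q)) = 1/(-(-9)*(1*(-3) - 5)/2) = 1/(-(-9)*(-3 - 5)/2) = 1/(-(-9)*(-8)/2) = 1/(-27*4/3) = 1/(-36) = -1/36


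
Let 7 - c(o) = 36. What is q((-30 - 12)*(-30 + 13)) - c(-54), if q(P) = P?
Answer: 743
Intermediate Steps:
c(o) = -29 (c(o) = 7 - 1*36 = 7 - 36 = -29)
q((-30 - 12)*(-30 + 13)) - c(-54) = (-30 - 12)*(-30 + 13) - 1*(-29) = -42*(-17) + 29 = 714 + 29 = 743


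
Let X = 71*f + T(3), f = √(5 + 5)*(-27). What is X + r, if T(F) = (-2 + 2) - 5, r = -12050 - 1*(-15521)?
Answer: 3466 - 1917*√10 ≈ -2596.1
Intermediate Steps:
r = 3471 (r = -12050 + 15521 = 3471)
f = -27*√10 (f = √10*(-27) = -27*√10 ≈ -85.381)
T(F) = -5 (T(F) = 0 - 5 = -5)
X = -5 - 1917*√10 (X = 71*(-27*√10) - 5 = -1917*√10 - 5 = -5 - 1917*√10 ≈ -6067.1)
X + r = (-5 - 1917*√10) + 3471 = 3466 - 1917*√10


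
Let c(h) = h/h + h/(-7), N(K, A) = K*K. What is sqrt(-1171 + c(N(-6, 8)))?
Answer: 3*I*sqrt(6398)/7 ≈ 34.28*I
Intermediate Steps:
N(K, A) = K**2
c(h) = 1 - h/7 (c(h) = 1 + h*(-1/7) = 1 - h/7)
sqrt(-1171 + c(N(-6, 8))) = sqrt(-1171 + (1 - 1/7*(-6)**2)) = sqrt(-1171 + (1 - 1/7*36)) = sqrt(-1171 + (1 - 36/7)) = sqrt(-1171 - 29/7) = sqrt(-8226/7) = 3*I*sqrt(6398)/7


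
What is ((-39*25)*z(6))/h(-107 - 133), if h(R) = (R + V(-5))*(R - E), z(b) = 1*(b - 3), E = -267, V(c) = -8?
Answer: 325/744 ≈ 0.43683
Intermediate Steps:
z(b) = -3 + b (z(b) = 1*(-3 + b) = -3 + b)
h(R) = (-8 + R)*(267 + R) (h(R) = (R - 8)*(R - 1*(-267)) = (-8 + R)*(R + 267) = (-8 + R)*(267 + R))
((-39*25)*z(6))/h(-107 - 133) = ((-39*25)*(-3 + 6))/(-2136 + (-107 - 133)² + 259*(-107 - 133)) = (-975*3)/(-2136 + (-240)² + 259*(-240)) = -2925/(-2136 + 57600 - 62160) = -2925/(-6696) = -2925*(-1/6696) = 325/744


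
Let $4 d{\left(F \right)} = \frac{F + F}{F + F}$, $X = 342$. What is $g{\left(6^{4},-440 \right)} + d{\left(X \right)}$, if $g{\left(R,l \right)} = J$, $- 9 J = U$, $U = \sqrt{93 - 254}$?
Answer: $\frac{1}{4} - \frac{i \sqrt{161}}{9} \approx 0.25 - 1.4098 i$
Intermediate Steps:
$d{\left(F \right)} = \frac{1}{4}$ ($d{\left(F \right)} = \frac{\left(F + F\right) \frac{1}{F + F}}{4} = \frac{2 F \frac{1}{2 F}}{4} = \frac{1}{4} \cdot 1 = \frac{1}{4}$)
$U = i \sqrt{161}$ ($U = \sqrt{-161} = i \sqrt{161} \approx 12.689 i$)
$J = - \frac{i \sqrt{161}}{9} \approx - 1.4098 i$
$g{\left(R,l \right)} = - \frac{i \sqrt{161}}{9}$
$g{\left(6^{4},-440 \right)} + d{\left(X \right)} = - \frac{i \sqrt{161}}{9} + \frac{1}{4} = \frac{1}{4} - \frac{i \sqrt{161}}{9}$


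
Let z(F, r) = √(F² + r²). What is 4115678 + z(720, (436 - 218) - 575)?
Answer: 4115678 + 3*√71761 ≈ 4.1165e+6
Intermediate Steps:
4115678 + z(720, (436 - 218) - 575) = 4115678 + √(720² + ((436 - 218) - 575)²) = 4115678 + √(518400 + (218 - 575)²) = 4115678 + √(518400 + (-357)²) = 4115678 + √(518400 + 127449) = 4115678 + √645849 = 4115678 + 3*√71761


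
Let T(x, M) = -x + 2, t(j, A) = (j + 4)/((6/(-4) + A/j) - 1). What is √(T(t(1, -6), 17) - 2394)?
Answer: I*√691118/17 ≈ 48.902*I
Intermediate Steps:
t(j, A) = (4 + j)/(-5/2 + A/j) (t(j, A) = (4 + j)/((6*(-¼) + A/j) - 1) = (4 + j)/((-3/2 + A/j) - 1) = (4 + j)/(-5/2 + A/j))
T(x, M) = 2 - x
√(T(t(1, -6), 17) - 2394) = √((2 - 2*(4 + 1)/(-5*1 + 2*(-6))) - 2394) = √((2 - 2*5/(-5 - 12)) - 2394) = √((2 - 2*5/(-17)) - 2394) = √((2 - 2*(-1)*5/17) - 2394) = √((2 - 1*(-10/17)) - 2394) = √((2 + 10/17) - 2394) = √(44/17 - 2394) = √(-40654/17) = I*√691118/17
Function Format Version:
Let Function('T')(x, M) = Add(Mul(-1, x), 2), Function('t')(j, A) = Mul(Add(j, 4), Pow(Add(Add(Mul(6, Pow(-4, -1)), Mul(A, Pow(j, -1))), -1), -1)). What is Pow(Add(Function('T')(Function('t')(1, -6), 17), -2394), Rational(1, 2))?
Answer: Mul(Rational(1, 17), I, Pow(691118, Rational(1, 2))) ≈ Mul(48.902, I)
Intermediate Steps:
Function('t')(j, A) = Mul(Pow(Add(Rational(-5, 2), Mul(A, Pow(j, -1))), -1), Add(4, j)) (Function('t')(j, A) = Mul(Add(4, j), Pow(Add(Add(Mul(6, Rational(-1, 4)), Mul(A, Pow(j, -1))), -1), -1)) = Mul(Add(4, j), Pow(Add(Add(Rational(-3, 2), Mul(A, Pow(j, -1))), -1), -1)) = Mul(Add(4, j), Pow(Add(Rational(-5, 2), Mul(A, Pow(j, -1))), -1)) = Mul(Pow(Add(Rational(-5, 2), Mul(A, Pow(j, -1))), -1), Add(4, j)))
Function('T')(x, M) = Add(2, Mul(-1, x))
Pow(Add(Function('T')(Function('t')(1, -6), 17), -2394), Rational(1, 2)) = Pow(Add(Add(2, Mul(-1, Mul(2, 1, Pow(Add(Mul(-5, 1), Mul(2, -6)), -1), Add(4, 1)))), -2394), Rational(1, 2)) = Pow(Add(Add(2, Mul(-1, Mul(2, 1, Pow(Add(-5, -12), -1), 5))), -2394), Rational(1, 2)) = Pow(Add(Add(2, Mul(-1, Mul(2, 1, Pow(-17, -1), 5))), -2394), Rational(1, 2)) = Pow(Add(Add(2, Mul(-1, Mul(2, 1, Rational(-1, 17), 5))), -2394), Rational(1, 2)) = Pow(Add(Add(2, Mul(-1, Rational(-10, 17))), -2394), Rational(1, 2)) = Pow(Add(Add(2, Rational(10, 17)), -2394), Rational(1, 2)) = Pow(Add(Rational(44, 17), -2394), Rational(1, 2)) = Pow(Rational(-40654, 17), Rational(1, 2)) = Mul(Rational(1, 17), I, Pow(691118, Rational(1, 2)))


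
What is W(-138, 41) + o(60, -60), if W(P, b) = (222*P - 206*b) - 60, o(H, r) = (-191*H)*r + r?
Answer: 648398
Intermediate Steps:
o(H, r) = r - 191*H*r (o(H, r) = -191*H*r + r = r - 191*H*r)
W(P, b) = -60 - 206*b + 222*P (W(P, b) = (-206*b + 222*P) - 60 = -60 - 206*b + 222*P)
W(-138, 41) + o(60, -60) = (-60 - 206*41 + 222*(-138)) - 60*(1 - 191*60) = (-60 - 8446 - 30636) - 60*(1 - 11460) = -39142 - 60*(-11459) = -39142 + 687540 = 648398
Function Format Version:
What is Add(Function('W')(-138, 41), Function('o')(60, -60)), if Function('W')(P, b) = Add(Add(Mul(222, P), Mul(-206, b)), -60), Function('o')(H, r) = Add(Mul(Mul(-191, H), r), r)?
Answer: 648398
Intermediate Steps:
Function('o')(H, r) = Add(r, Mul(-191, H, r)) (Function('o')(H, r) = Add(Mul(-191, H, r), r) = Add(r, Mul(-191, H, r)))
Function('W')(P, b) = Add(-60, Mul(-206, b), Mul(222, P)) (Function('W')(P, b) = Add(Add(Mul(-206, b), Mul(222, P)), -60) = Add(-60, Mul(-206, b), Mul(222, P)))
Add(Function('W')(-138, 41), Function('o')(60, -60)) = Add(Add(-60, Mul(-206, 41), Mul(222, -138)), Mul(-60, Add(1, Mul(-191, 60)))) = Add(Add(-60, -8446, -30636), Mul(-60, Add(1, -11460))) = Add(-39142, Mul(-60, -11459)) = Add(-39142, 687540) = 648398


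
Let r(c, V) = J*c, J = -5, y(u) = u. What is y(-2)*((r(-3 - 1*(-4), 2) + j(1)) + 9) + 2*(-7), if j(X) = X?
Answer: -24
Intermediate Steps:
r(c, V) = -5*c
y(-2)*((r(-3 - 1*(-4), 2) + j(1)) + 9) + 2*(-7) = -2*((-5*(-3 - 1*(-4)) + 1) + 9) + 2*(-7) = -2*((-5*(-3 + 4) + 1) + 9) - 14 = -2*((-5*1 + 1) + 9) - 14 = -2*((-5 + 1) + 9) - 14 = -2*(-4 + 9) - 14 = -2*5 - 14 = -10 - 14 = -24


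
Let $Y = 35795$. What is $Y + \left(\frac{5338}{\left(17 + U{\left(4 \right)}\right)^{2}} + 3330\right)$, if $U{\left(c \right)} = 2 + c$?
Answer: $\frac{20702463}{529} \approx 39135.0$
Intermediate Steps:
$Y + \left(\frac{5338}{\left(17 + U{\left(4 \right)}\right)^{2}} + 3330\right) = 35795 + \left(\frac{5338}{\left(17 + \left(2 + 4\right)\right)^{2}} + 3330\right) = 35795 + \left(\frac{5338}{\left(17 + 6\right)^{2}} + 3330\right) = 35795 + \left(\frac{5338}{23^{2}} + 3330\right) = 35795 + \left(\frac{5338}{529} + 3330\right) = 35795 + \frac{1766908}{529} = \frac{20702463}{529}$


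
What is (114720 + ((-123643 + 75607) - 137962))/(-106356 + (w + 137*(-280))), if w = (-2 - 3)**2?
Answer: 71278/144691 ≈ 0.49262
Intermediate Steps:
w = 25 (w = (-5)**2 = 25)
(114720 + ((-123643 + 75607) - 137962))/(-106356 + (w + 137*(-280))) = (114720 + ((-123643 + 75607) - 137962))/(-106356 + (25 + 137*(-280))) = (114720 + (-48036 - 137962))/(-106356 + (25 - 38360)) = (114720 - 185998)/(-106356 - 38335) = -71278/(-144691) = -71278*(-1/144691) = 71278/144691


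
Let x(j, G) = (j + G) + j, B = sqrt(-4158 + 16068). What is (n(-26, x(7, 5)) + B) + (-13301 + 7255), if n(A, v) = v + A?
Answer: -6053 + sqrt(11910) ≈ -5943.9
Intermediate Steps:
B = sqrt(11910) ≈ 109.13
x(j, G) = G + 2*j (x(j, G) = (G + j) + j = G + 2*j)
n(A, v) = A + v
(n(-26, x(7, 5)) + B) + (-13301 + 7255) = ((-26 + (5 + 2*7)) + sqrt(11910)) + (-13301 + 7255) = ((-26 + (5 + 14)) + sqrt(11910)) - 6046 = ((-26 + 19) + sqrt(11910)) - 6046 = (-7 + sqrt(11910)) - 6046 = -6053 + sqrt(11910)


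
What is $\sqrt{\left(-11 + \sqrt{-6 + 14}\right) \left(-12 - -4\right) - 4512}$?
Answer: $2 \sqrt{-1106 - 4 \sqrt{2}} \approx 66.683 i$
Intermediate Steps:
$\sqrt{\left(-11 + \sqrt{-6 + 14}\right) \left(-12 - -4\right) - 4512} = \sqrt{\left(-11 + \sqrt{8}\right) \left(-12 + 4\right) - 4512} = \sqrt{\left(-11 + 2 \sqrt{2}\right) \left(-8\right) - 4512} = \sqrt{\left(88 - 16 \sqrt{2}\right) - 4512} = \sqrt{-4424 - 16 \sqrt{2}}$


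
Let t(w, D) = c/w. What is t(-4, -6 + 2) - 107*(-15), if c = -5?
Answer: 6425/4 ≈ 1606.3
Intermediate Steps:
t(w, D) = -5/w
t(-4, -6 + 2) - 107*(-15) = -5/(-4) - 107*(-15) = -5*(-¼) + 1605 = 5/4 + 1605 = 6425/4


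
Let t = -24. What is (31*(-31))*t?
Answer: 23064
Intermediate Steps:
(31*(-31))*t = (31*(-31))*(-24) = -961*(-24) = 23064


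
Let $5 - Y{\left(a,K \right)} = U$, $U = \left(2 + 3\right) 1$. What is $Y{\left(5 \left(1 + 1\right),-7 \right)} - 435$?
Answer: $-435$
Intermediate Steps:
$U = 5$ ($U = 5 \cdot 1 = 5$)
$Y{\left(a,K \right)} = 0$ ($Y{\left(a,K \right)} = 5 - 5 = 0$)
$Y{\left(5 \left(1 + 1\right),-7 \right)} - 435 = 0 - 435 = -435$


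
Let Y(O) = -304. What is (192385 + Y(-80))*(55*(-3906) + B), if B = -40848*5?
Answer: -80495384670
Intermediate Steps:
B = -204240
(192385 + Y(-80))*(55*(-3906) + B) = (192385 - 304)*(55*(-3906) - 204240) = 192081*(-214830 - 204240) = 192081*(-419070) = -80495384670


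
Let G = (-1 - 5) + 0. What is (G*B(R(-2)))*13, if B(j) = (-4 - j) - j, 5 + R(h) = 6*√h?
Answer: -468 + 936*I*√2 ≈ -468.0 + 1323.7*I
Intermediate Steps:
R(h) = -5 + 6*√h
B(j) = -4 - 2*j
G = -6 (G = -6 + 0 = -6)
(G*B(R(-2)))*13 = -6*(-4 - 2*(-5 + 6*√(-2)))*13 = -6*(-4 - 2*(-5 + 6*(I*√2)))*13 = -6*(-4 - 2*(-5 + 6*I*√2))*13 = -6*(-4 + (10 - 12*I*√2))*13 = -6*(6 - 12*I*√2)*13 = (-36 + 72*I*√2)*13 = -468 + 936*I*√2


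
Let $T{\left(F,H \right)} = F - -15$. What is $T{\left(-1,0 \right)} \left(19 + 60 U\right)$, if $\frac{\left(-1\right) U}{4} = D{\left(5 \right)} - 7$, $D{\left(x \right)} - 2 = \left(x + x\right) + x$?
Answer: $-33334$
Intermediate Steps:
$T{\left(F,H \right)} = 15 + F$ ($T{\left(F,H \right)} = F + 15 = 15 + F$)
$D{\left(x \right)} = 2 + 3 x$ ($D{\left(x \right)} = 2 + \left(\left(x + x\right) + x\right) = 2 + \left(2 x + x\right) = 2 + 3 x$)
$U = -40$ ($U = - 4 \left(\left(2 + 3 \cdot 5\right) - 7\right) = - 4 \left(\left(2 + 15\right) - 7\right) = - 4 \left(17 - 7\right) = \left(-4\right) 10 = -40$)
$T{\left(-1,0 \right)} \left(19 + 60 U\right) = \left(15 - 1\right) \left(19 + 60 \left(-40\right)\right) = 14 \left(19 - 2400\right) = 14 \left(-2381\right) = -33334$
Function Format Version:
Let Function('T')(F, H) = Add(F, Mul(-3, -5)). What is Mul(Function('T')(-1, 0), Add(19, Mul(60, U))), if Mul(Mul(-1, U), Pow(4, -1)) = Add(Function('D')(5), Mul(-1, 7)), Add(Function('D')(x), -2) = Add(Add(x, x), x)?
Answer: -33334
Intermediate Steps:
Function('T')(F, H) = Add(15, F) (Function('T')(F, H) = Add(F, 15) = Add(15, F))
Function('D')(x) = Add(2, Mul(3, x)) (Function('D')(x) = Add(2, Add(Add(x, x), x)) = Add(2, Add(Mul(2, x), x)) = Add(2, Mul(3, x)))
U = -40 (U = Mul(-4, Add(Add(2, Mul(3, 5)), Mul(-1, 7))) = Mul(-4, Add(Add(2, 15), -7)) = Mul(-4, Add(17, -7)) = Mul(-4, 10) = -40)
Mul(Function('T')(-1, 0), Add(19, Mul(60, U))) = Mul(Add(15, -1), Add(19, Mul(60, -40))) = Mul(14, Add(19, -2400)) = Mul(14, -2381) = -33334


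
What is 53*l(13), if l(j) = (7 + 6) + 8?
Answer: 1113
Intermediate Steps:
l(j) = 21 (l(j) = 13 + 8 = 21)
53*l(13) = 53*21 = 1113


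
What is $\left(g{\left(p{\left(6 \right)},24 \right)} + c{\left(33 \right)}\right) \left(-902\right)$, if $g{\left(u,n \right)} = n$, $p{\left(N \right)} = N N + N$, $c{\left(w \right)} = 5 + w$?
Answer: $-55924$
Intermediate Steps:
$p{\left(N \right)} = N + N^{2}$ ($p{\left(N \right)} = N^{2} + N = N + N^{2}$)
$\left(g{\left(p{\left(6 \right)},24 \right)} + c{\left(33 \right)}\right) \left(-902\right) = \left(24 + \left(5 + 33\right)\right) \left(-902\right) = \left(24 + 38\right) \left(-902\right) = 62 \left(-902\right) = -55924$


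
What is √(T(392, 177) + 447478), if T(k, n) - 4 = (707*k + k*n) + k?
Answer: √794402 ≈ 891.29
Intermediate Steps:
T(k, n) = 4 + 708*k + k*n (T(k, n) = 4 + ((707*k + k*n) + k) = 4 + (708*k + k*n) = 4 + 708*k + k*n)
√(T(392, 177) + 447478) = √((4 + 708*392 + 392*177) + 447478) = √((4 + 277536 + 69384) + 447478) = √(346924 + 447478) = √794402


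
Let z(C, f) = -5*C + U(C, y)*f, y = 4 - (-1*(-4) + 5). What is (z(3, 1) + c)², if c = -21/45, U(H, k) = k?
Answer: 94249/225 ≈ 418.88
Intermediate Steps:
y = -5 (y = 4 - (4 + 5) = 4 - 1*9 = 4 - 9 = -5)
z(C, f) = -5*C - 5*f
c = -7/15 (c = -21*1/45 = -7/15 ≈ -0.46667)
(z(3, 1) + c)² = ((-5*3 - 5*1) - 7/15)² = ((-15 - 5) - 7/15)² = (-20 - 7/15)² = (-307/15)² = 94249/225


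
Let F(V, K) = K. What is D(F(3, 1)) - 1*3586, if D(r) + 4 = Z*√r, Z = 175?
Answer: -3415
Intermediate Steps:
D(r) = -4 + 175*√r
D(F(3, 1)) - 1*3586 = (-4 + 175*√1) - 1*3586 = (-4 + 175*1) - 3586 = (-4 + 175) - 3586 = 171 - 3586 = -3415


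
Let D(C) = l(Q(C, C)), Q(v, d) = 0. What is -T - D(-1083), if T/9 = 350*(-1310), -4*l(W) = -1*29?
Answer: 16505971/4 ≈ 4.1265e+6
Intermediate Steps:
l(W) = 29/4 (l(W) = -(-1)*29/4 = -¼*(-29) = 29/4)
T = -4126500 (T = 9*(350*(-1310)) = 9*(-458500) = -4126500)
D(C) = 29/4
-T - D(-1083) = -1*(-4126500) - 1*29/4 = 4126500 - 29/4 = 16505971/4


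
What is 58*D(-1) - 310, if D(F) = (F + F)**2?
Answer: -78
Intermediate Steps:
D(F) = 4*F**2 (D(F) = (2*F)**2 = 4*F**2)
58*D(-1) - 310 = 58*(4*(-1)**2) - 310 = 58*(4*1) - 310 = 58*4 - 310 = 232 - 310 = -78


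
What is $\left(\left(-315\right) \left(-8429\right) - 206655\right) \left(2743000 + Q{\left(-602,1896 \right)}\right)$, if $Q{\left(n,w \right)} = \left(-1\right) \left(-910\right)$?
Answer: $6718408756800$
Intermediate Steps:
$Q{\left(n,w \right)} = 910$
$\left(\left(-315\right) \left(-8429\right) - 206655\right) \left(2743000 + Q{\left(-602,1896 \right)}\right) = \left(\left(-315\right) \left(-8429\right) - 206655\right) \left(2743000 + 910\right) = \left(2655135 - 206655\right) 2743910 = 2448480 \cdot 2743910 = 6718408756800$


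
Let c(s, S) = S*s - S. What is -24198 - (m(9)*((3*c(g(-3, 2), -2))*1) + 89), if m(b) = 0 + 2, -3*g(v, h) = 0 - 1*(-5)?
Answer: -24319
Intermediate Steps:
g(v, h) = -5/3 (g(v, h) = -(0 - 1*(-5))/3 = -(0 + 5)/3 = -1/3*5 = -5/3)
c(s, S) = -S + S*s
m(b) = 2
-24198 - (m(9)*((3*c(g(-3, 2), -2))*1) + 89) = -24198 - (2*((3*(-2*(-1 - 5/3)))*1) + 89) = -24198 - (2*((3*(-2*(-8/3)))*1) + 89) = -24198 - (2*((3*(16/3))*1) + 89) = -24198 - (2*(16*1) + 89) = -24198 - (2*16 + 89) = -24198 - (32 + 89) = -24198 - 1*121 = -24198 - 121 = -24319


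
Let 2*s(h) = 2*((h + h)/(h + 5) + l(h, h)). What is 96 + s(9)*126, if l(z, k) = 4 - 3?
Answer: 384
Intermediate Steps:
l(z, k) = 1
s(h) = 1 + 2*h/(5 + h) (s(h) = (2*((h + h)/(h + 5) + 1))/2 = (2*((2*h)/(5 + h) + 1))/2 = (2*(2*h/(5 + h) + 1))/2 = (2*(1 + 2*h/(5 + h)))/2 = (2 + 4*h/(5 + h))/2 = 1 + 2*h/(5 + h))
96 + s(9)*126 = 96 + ((5 + 3*9)/(5 + 9))*126 = 96 + ((5 + 27)/14)*126 = 96 + ((1/14)*32)*126 = 96 + (16/7)*126 = 96 + 288 = 384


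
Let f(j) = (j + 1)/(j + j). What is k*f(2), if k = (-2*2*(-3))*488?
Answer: 4392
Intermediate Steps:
k = 5856 (k = -4*(-3)*488 = 12*488 = 5856)
f(j) = (1 + j)/(2*j) (f(j) = (1 + j)/((2*j)) = (1 + j)*(1/(2*j)) = (1 + j)/(2*j))
k*f(2) = 5856*((½)*(1 + 2)/2) = 5856*((½)*(½)*3) = 5856*(¾) = 4392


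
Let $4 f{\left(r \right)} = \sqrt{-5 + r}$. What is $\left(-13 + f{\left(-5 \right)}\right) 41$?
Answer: $-533 + \frac{41 i \sqrt{10}}{4} \approx -533.0 + 32.413 i$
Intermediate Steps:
$f{\left(r \right)} = \frac{\sqrt{-5 + r}}{4}$
$\left(-13 + f{\left(-5 \right)}\right) 41 = \left(-13 + \frac{\sqrt{-5 - 5}}{4}\right) 41 = \left(-13 + \frac{\sqrt{-10}}{4}\right) 41 = \left(-13 + \frac{i \sqrt{10}}{4}\right) 41 = -533 + \frac{41 i \sqrt{10}}{4}$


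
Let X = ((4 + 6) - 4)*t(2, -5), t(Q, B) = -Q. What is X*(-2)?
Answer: 24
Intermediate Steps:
X = -12 (X = ((4 + 6) - 4)*(-1*2) = (10 - 4)*(-2) = 6*(-2) = -12)
X*(-2) = -12*(-2) = 24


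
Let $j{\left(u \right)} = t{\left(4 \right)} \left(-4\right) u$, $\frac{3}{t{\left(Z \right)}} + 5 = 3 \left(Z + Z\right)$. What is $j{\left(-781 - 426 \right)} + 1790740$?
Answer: $\frac{34038544}{19} \approx 1.7915 \cdot 10^{6}$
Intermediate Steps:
$t{\left(Z \right)} = \frac{3}{-5 + 6 Z}$ ($t{\left(Z \right)} = \frac{3}{-5 + 3 \left(Z + Z\right)} = \frac{3}{-5 + 3 \cdot 2 Z} = \frac{3}{-5 + 6 Z}$)
$j{\left(u \right)} = - \frac{12 u}{19}$ ($j{\left(u \right)} = \frac{3}{-5 + 6 \cdot 4} \left(-4\right) u = \frac{3}{-5 + 24} \left(-4\right) u = \frac{3}{19} \left(-4\right) u = - \frac{12 u}{19}$)
$j{\left(-781 - 426 \right)} + 1790740 = - \frac{12 \left(-781 - 426\right)}{19} + 1790740 = \left(- \frac{12}{19}\right) \left(-1207\right) + 1790740 = \frac{14484}{19} + 1790740 = \frac{34038544}{19}$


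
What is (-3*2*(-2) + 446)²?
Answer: 209764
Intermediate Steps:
(-3*2*(-2) + 446)² = (-6*(-2) + 446)² = (12 + 446)² = 458² = 209764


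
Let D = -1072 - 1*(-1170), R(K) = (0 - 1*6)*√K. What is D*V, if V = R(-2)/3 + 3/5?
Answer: 294/5 - 196*I*√2 ≈ 58.8 - 277.19*I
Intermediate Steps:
R(K) = -6*√K (R(K) = (0 - 6)*√K = -6*√K)
D = 98 (D = -1072 + 1170 = 98)
V = ⅗ - 2*I*√2 (V = -6*I*√2/3 + 3/5 = -6*I*√2*(⅓) + 3*(⅕) = -6*I*√2*(⅓) + ⅗ = -2*I*√2 + ⅗ = ⅗ - 2*I*√2 ≈ 0.6 - 2.8284*I)
D*V = 98*(⅗ - 2*I*√2) = 294/5 - 196*I*√2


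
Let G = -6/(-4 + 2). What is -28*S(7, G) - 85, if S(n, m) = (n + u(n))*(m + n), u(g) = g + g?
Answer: -5965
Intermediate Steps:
u(g) = 2*g
G = 3 (G = -6/(-2) = -6*(-1/2) = 3)
S(n, m) = 3*n*(m + n) (S(n, m) = (n + 2*n)*(m + n) = (3*n)*(m + n) = 3*n*(m + n))
-28*S(7, G) - 85 = -84*7*(3 + 7) - 85 = -84*7*10 - 85 = -28*210 - 85 = -5880 - 85 = -5965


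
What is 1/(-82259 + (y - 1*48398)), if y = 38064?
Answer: -1/92593 ≈ -1.0800e-5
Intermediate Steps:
1/(-82259 + (y - 1*48398)) = 1/(-82259 + (38064 - 1*48398)) = 1/(-82259 + (38064 - 48398)) = 1/(-82259 - 10334) = 1/(-92593) = -1/92593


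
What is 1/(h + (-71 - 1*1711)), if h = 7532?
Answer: 1/5750 ≈ 0.00017391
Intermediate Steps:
1/(h + (-71 - 1*1711)) = 1/(7532 + (-71 - 1*1711)) = 1/(7532 + (-71 - 1711)) = 1/(7532 - 1782) = 1/5750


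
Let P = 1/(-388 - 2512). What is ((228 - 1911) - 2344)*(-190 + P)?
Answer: 2218881027/2900 ≈ 7.6513e+5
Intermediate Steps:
P = -1/2900 (P = 1/(-2900) = -1/2900 ≈ -0.00034483)
((228 - 1911) - 2344)*(-190 + P) = ((228 - 1911) - 2344)*(-190 - 1/2900) = (-1683 - 2344)*(-551001/2900) = -4027*(-551001/2900) = 2218881027/2900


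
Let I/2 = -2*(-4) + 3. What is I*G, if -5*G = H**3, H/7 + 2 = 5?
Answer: -203742/5 ≈ -40748.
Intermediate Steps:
H = 21 (H = -14 + 7*5 = -14 + 35 = 21)
I = 22 (I = 2*(-2*(-4) + 3) = 2*(8 + 3) = 2*11 = 22)
G = -9261/5 (G = -1/5*21**3 = -1/5*9261 = -9261/5 ≈ -1852.2)
I*G = 22*(-9261/5) = -203742/5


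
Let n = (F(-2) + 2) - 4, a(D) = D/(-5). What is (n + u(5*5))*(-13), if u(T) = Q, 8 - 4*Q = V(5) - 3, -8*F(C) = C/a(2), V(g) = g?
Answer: 117/8 ≈ 14.625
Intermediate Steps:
a(D) = -D/5 (a(D) = D*(-⅕) = -D/5)
F(C) = 5*C/16 (F(C) = -C/(8*((-⅕*2))) = -C/(8*(-⅖)) = -C*(-5)/(8*2) = -(-5)*C/16 = 5*C/16)
Q = 3/2 (Q = 2 - (5 - 3)/4 = 2 - ¼*2 = 2 - ½ = 3/2 ≈ 1.5000)
u(T) = 3/2
n = -21/8 (n = ((5/16)*(-2) + 2) - 4 = (-5/8 + 2) - 4 = 11/8 - 4 = -21/8 ≈ -2.6250)
(n + u(5*5))*(-13) = (-21/8 + 3/2)*(-13) = -9/8*(-13) = 117/8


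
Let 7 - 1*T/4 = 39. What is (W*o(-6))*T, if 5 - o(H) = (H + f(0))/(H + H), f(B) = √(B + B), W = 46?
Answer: -26496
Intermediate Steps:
f(B) = √2*√B (f(B) = √(2*B) = √2*√B)
T = -128 (T = 28 - 4*39 = 28 - 156 = -128)
o(H) = 9/2 (o(H) = 5 - (H + √2*√0)/(H + H) = 5 - (H + √2*0)/(2*H) = 5 - (H + 0)*1/(2*H) = 5 - H*1/(2*H) = 5 - 1*½ = 5 - ½ = 9/2)
(W*o(-6))*T = (46*(9/2))*(-128) = 207*(-128) = -26496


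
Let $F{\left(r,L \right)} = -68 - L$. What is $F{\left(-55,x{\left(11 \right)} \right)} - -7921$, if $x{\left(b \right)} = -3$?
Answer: $7856$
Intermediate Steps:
$F{\left(-55,x{\left(11 \right)} \right)} - -7921 = \left(-68 - -3\right) - -7921 = \left(-68 + 3\right) + 7921 = -65 + 7921 = 7856$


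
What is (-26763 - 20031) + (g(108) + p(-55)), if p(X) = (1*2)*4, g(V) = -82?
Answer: -46868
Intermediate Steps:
p(X) = 8 (p(X) = 2*4 = 8)
(-26763 - 20031) + (g(108) + p(-55)) = (-26763 - 20031) + (-82 + 8) = -46794 - 74 = -46868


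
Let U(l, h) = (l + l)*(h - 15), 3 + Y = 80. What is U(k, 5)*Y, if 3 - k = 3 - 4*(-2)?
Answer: 12320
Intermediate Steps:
Y = 77 (Y = -3 + 80 = 77)
k = -8 (k = 3 - (3 - 4*(-2)) = 3 - (3 + 8) = 3 - 1*11 = 3 - 11 = -8)
U(l, h) = 2*l*(-15 + h) (U(l, h) = (2*l)*(-15 + h) = 2*l*(-15 + h))
U(k, 5)*Y = (2*(-8)*(-15 + 5))*77 = (2*(-8)*(-10))*77 = 160*77 = 12320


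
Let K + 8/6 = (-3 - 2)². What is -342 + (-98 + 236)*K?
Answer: 2924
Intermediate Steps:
K = 71/3 (K = -4/3 + (-3 - 2)² = -4/3 + (-5)² = -4/3 + 25 = 71/3 ≈ 23.667)
-342 + (-98 + 236)*K = -342 + (-98 + 236)*(71/3) = -342 + 138*(71/3) = -342 + 3266 = 2924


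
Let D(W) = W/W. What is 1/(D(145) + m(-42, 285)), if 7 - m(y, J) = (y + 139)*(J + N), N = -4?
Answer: -1/27249 ≈ -3.6699e-5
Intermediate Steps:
D(W) = 1
m(y, J) = 7 - (-4 + J)*(139 + y) (m(y, J) = 7 - (y + 139)*(J - 4) = 7 - (139 + y)*(-4 + J) = 7 - (-4 + J)*(139 + y))
1/(D(145) + m(-42, 285)) = 1/(1 + (563 - 139*285 + 4*(-42) - 1*285*(-42))) = 1/(1 + (563 - 39615 - 168 + 11970)) = 1/(1 - 27250) = 1/(-27249) = -1/27249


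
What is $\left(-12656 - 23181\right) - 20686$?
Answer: $-56523$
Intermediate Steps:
$\left(-12656 - 23181\right) - 20686 = -35837 - 20686 = -56523$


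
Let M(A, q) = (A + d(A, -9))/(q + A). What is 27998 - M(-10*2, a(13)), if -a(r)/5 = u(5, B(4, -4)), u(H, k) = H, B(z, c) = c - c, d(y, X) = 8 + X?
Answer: 419963/15 ≈ 27998.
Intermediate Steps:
B(z, c) = 0
a(r) = -25 (a(r) = -5*5 = -25)
M(A, q) = (-1 + A)/(A + q) (M(A, q) = (A + (8 - 9))/(q + A) = (A - 1)/(A + q) = (-1 + A)/(A + q))
27998 - M(-10*2, a(13)) = 27998 - (-1 - 10*2)/(-10*2 - 25) = 27998 - (-1 - 20)/(-20 - 25) = 27998 - (-21)/(-45) = 27998 - (-1)*(-21)/45 = 27998 - 1*7/15 = 27998 - 7/15 = 419963/15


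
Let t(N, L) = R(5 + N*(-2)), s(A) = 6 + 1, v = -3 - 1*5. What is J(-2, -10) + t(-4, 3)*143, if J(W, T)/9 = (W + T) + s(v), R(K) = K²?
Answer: 24122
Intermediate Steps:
v = -8 (v = -3 - 5 = -8)
s(A) = 7
t(N, L) = (5 - 2*N)² (t(N, L) = (5 + N*(-2))² = (5 - 2*N)²)
J(W, T) = 63 + 9*T + 9*W (J(W, T) = 9*((W + T) + 7) = 9*((T + W) + 7) = 9*(7 + T + W) = 63 + 9*T + 9*W)
J(-2, -10) + t(-4, 3)*143 = (63 + 9*(-10) + 9*(-2)) + (-5 + 2*(-4))²*143 = (63 - 90 - 18) + (-5 - 8)²*143 = -45 + (-13)²*143 = -45 + 169*143 = -45 + 24167 = 24122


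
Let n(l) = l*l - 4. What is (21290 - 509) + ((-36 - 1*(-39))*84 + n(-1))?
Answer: 21030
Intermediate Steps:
n(l) = -4 + l² (n(l) = l² - 4 = -4 + l²)
(21290 - 509) + ((-36 - 1*(-39))*84 + n(-1)) = (21290 - 509) + ((-36 - 1*(-39))*84 + (-4 + (-1)²)) = 20781 + ((-36 + 39)*84 + (-4 + 1)) = 20781 + (3*84 - 3) = 20781 + (252 - 3) = 20781 + 249 = 21030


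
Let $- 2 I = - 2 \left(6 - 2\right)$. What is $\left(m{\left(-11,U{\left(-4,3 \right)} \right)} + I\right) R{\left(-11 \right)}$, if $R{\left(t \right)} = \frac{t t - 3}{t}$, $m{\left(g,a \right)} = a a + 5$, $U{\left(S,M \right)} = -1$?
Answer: $- \frac{1180}{11} \approx -107.27$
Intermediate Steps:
$m{\left(g,a \right)} = 5 + a^{2}$ ($m{\left(g,a \right)} = a^{2} + 5 = 5 + a^{2}$)
$I = 4$ ($I = - \frac{\left(-2\right) \left(6 - 2\right)}{2} = - \frac{\left(-2\right) 4}{2} = \left(- \frac{1}{2}\right) \left(-8\right) = 4$)
$R{\left(t \right)} = \frac{-3 + t^{2}}{t}$ ($R{\left(t \right)} = \frac{t^{2} - 3}{t} = \frac{-3 + t^{2}}{t}$)
$\left(m{\left(-11,U{\left(-4,3 \right)} \right)} + I\right) R{\left(-11 \right)} = \left(\left(5 + \left(-1\right)^{2}\right) + 4\right) \left(-11 - \frac{3}{-11}\right) = \left(\left(5 + 1\right) + 4\right) \left(-11 - - \frac{3}{11}\right) = \left(6 + 4\right) \left(-11 + \frac{3}{11}\right) = 10 \left(- \frac{118}{11}\right) = - \frac{1180}{11}$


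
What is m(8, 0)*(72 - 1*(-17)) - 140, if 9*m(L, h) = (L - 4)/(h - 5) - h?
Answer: -6656/45 ≈ -147.91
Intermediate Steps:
m(L, h) = -h/9 + (-4 + L)/(9*(-5 + h)) (m(L, h) = ((L - 4)/(h - 5) - h)/9 = ((-4 + L)/(-5 + h) - h)/9 = (-h + (-4 + L)/(-5 + h))/9 = -h/9 + (-4 + L)/(9*(-5 + h)))
m(8, 0)*(72 - 1*(-17)) - 140 = ((-4 + 8 - 1*0² + 5*0)/(9*(-5 + 0)))*(72 - 1*(-17)) - 140 = ((⅑)*(-4 + 8 - 1*0 + 0)/(-5))*(72 + 17) - 140 = ((⅑)*(-⅕)*(-4 + 8 + 0 + 0))*89 - 140 = ((⅑)*(-⅕)*4)*89 - 140 = -4/45*89 - 140 = -356/45 - 140 = -6656/45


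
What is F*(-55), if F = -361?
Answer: 19855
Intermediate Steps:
F*(-55) = -361*(-55) = 19855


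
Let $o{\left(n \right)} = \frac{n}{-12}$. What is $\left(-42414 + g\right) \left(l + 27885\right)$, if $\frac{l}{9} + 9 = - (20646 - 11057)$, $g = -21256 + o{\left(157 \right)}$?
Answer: $\frac{14901077303}{4} \approx 3.7253 \cdot 10^{9}$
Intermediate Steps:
$o{\left(n \right)} = - \frac{n}{12}$ ($o{\left(n \right)} = n \left(- \frac{1}{12}\right) = - \frac{n}{12}$)
$g = - \frac{255229}{12}$ ($g = -21256 - \frac{157}{12} = - \frac{255229}{12} \approx -21269.0$)
$l = -86382$ ($l = -81 + 9 \left(- (20646 - 11057)\right) = -81 + 9 \left(\left(-1\right) 9589\right) = -81 + 9 \left(-9589\right) = -81 - 86301 = -86382$)
$\left(-42414 + g\right) \left(l + 27885\right) = \left(-42414 - \frac{255229}{12}\right) \left(-86382 + 27885\right) = \left(- \frac{764197}{12}\right) \left(-58497\right) = \frac{14901077303}{4}$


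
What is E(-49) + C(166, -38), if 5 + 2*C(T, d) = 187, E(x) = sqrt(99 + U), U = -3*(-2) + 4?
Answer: 91 + sqrt(109) ≈ 101.44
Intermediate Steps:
U = 10 (U = 6 + 4 = 10)
E(x) = sqrt(109) (E(x) = sqrt(99 + 10) = sqrt(109))
C(T, d) = 91 (C(T, d) = -5/2 + (1/2)*187 = -5/2 + 187/2 = 91)
E(-49) + C(166, -38) = sqrt(109) + 91 = 91 + sqrt(109)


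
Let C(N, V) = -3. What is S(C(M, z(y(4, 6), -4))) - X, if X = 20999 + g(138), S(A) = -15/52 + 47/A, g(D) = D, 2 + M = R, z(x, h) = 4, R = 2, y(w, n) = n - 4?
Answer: -3299861/156 ≈ -21153.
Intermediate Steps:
y(w, n) = -4 + n
M = 0 (M = -2 + 2 = 0)
S(A) = -15/52 + 47/A (S(A) = -15*1/52 + 47/A = -15/52 + 47/A)
X = 21137 (X = 20999 + 138 = 21137)
S(C(M, z(y(4, 6), -4))) - X = (-15/52 + 47/(-3)) - 1*21137 = (-15/52 + 47*(-⅓)) - 21137 = (-15/52 - 47/3) - 21137 = -2489/156 - 21137 = -3299861/156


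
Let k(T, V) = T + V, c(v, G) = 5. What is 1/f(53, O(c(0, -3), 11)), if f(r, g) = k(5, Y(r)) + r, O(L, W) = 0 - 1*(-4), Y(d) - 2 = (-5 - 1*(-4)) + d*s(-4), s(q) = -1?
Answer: 1/6 ≈ 0.16667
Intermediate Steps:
Y(d) = 1 - d (Y(d) = 2 + ((-5 - 1*(-4)) + d*(-1)) = 2 + ((-5 + 4) - d) = 2 + (-1 - d) = 1 - d)
O(L, W) = 4 (O(L, W) = 0 + 4 = 4)
f(r, g) = 6 (f(r, g) = (5 + (1 - r)) + r = (6 - r) + r = 6)
1/f(53, O(c(0, -3), 11)) = 1/6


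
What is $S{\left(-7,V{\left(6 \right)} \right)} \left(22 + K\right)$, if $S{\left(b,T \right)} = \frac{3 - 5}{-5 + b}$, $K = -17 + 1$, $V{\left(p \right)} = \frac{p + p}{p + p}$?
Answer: $1$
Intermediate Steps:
$V{\left(p \right)} = 1$ ($V{\left(p \right)} = \frac{2 p}{2 p} = 2 p \frac{1}{2 p} = 1$)
$K = -16$
$S{\left(b,T \right)} = - \frac{2}{-5 + b}$
$S{\left(-7,V{\left(6 \right)} \right)} \left(22 + K\right) = - \frac{2}{-5 - 7} \left(22 - 16\right) = - \frac{2}{-12} \cdot 6 = \left(-2\right) \left(- \frac{1}{12}\right) 6 = \frac{1}{6} \cdot 6 = 1$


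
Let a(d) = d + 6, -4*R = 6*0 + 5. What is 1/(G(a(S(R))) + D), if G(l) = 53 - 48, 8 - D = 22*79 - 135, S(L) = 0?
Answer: -1/1590 ≈ -0.00062893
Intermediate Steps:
R = -5/4 (R = -(6*0 + 5)/4 = -(0 + 5)/4 = -¼*5 = -5/4 ≈ -1.2500)
D = -1595 (D = 8 - (22*79 - 135) = 8 - (1738 - 135) = 8 - 1*1603 = 8 - 1603 = -1595)
a(d) = 6 + d
G(l) = 5
1/(G(a(S(R))) + D) = 1/(5 - 1595) = 1/(-1590) = -1/1590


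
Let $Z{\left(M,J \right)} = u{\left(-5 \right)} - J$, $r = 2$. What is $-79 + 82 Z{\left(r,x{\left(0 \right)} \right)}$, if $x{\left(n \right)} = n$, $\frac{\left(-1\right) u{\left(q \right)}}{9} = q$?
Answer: $3611$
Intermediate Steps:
$u{\left(q \right)} = - 9 q$
$Z{\left(M,J \right)} = 45 - J$ ($Z{\left(M,J \right)} = \left(-9\right) \left(-5\right) - J = 45 - J$)
$-79 + 82 Z{\left(r,x{\left(0 \right)} \right)} = -79 + 82 \left(45 - 0\right) = -79 + 82 \left(45 + 0\right) = -79 + 82 \cdot 45 = -79 + 3690 = 3611$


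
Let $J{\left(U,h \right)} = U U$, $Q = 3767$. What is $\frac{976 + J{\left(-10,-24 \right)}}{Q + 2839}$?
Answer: $\frac{538}{3303} \approx 0.16288$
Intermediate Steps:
$J{\left(U,h \right)} = U^{2}$
$\frac{976 + J{\left(-10,-24 \right)}}{Q + 2839} = \frac{976 + \left(-10\right)^{2}}{3767 + 2839} = \frac{976 + 100}{6606} = 1076 \cdot \frac{1}{6606} = \frac{538}{3303}$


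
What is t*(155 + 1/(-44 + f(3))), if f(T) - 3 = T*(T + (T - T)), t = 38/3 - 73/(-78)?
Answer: 1753833/832 ≈ 2108.0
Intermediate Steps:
t = 1061/78 (t = 38*(⅓) - 73*(-1/78) = 38/3 + 73/78 = 1061/78 ≈ 13.603)
f(T) = 3 + T² (f(T) = 3 + T*(T + (T - T)) = 3 + T*(T + 0) = 3 + T*T = 3 + T²)
t*(155 + 1/(-44 + f(3))) = 1061*(155 + 1/(-44 + (3 + 3²)))/78 = 1061*(155 + 1/(-44 + (3 + 9)))/78 = 1061*(155 + 1/(-44 + 12))/78 = 1061*(155 + 1/(-32))/78 = 1061*(155 - 1/32)/78 = (1061/78)*(4959/32) = 1753833/832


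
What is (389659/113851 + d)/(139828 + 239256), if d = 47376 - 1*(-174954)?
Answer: 25312882489/43159092484 ≈ 0.58650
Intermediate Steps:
d = 222330 (d = 47376 + 174954 = 222330)
(389659/113851 + d)/(139828 + 239256) = (389659/113851 + 222330)/(139828 + 239256) = (389659*(1/113851) + 222330)/379084 = (389659/113851 + 222330)*(1/379084) = (25312882489/113851)*(1/379084) = 25312882489/43159092484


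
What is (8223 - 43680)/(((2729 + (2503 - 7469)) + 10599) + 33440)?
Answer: -11819/13934 ≈ -0.84821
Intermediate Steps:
(8223 - 43680)/(((2729 + (2503 - 7469)) + 10599) + 33440) = -35457/(((2729 - 4966) + 10599) + 33440) = -35457/((-2237 + 10599) + 33440) = -35457/(8362 + 33440) = -35457/41802 = -35457*1/41802 = -11819/13934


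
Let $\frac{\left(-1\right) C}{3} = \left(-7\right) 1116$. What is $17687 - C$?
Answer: $-5749$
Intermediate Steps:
$C = 23436$ ($C = - 3 \left(\left(-7\right) 1116\right) = \left(-3\right) \left(-7812\right) = 23436$)
$17687 - C = 17687 - 23436 = -5749$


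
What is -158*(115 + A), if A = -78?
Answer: -5846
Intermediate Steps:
-158*(115 + A) = -158*(115 - 78) = -158*37 = -5846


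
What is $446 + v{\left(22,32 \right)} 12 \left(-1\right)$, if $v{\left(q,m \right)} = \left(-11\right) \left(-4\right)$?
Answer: $-82$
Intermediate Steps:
$v{\left(q,m \right)} = 44$
$446 + v{\left(22,32 \right)} 12 \left(-1\right) = 446 + 44 \cdot 12 \left(-1\right) = 446 + 44 \left(-12\right) = 446 - 528 = -82$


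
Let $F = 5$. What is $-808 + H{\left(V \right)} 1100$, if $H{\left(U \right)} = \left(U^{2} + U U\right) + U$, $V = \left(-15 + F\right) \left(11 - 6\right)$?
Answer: $5444192$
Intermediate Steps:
$V = -50$ ($V = \left(-15 + 5\right) \left(11 - 6\right) = \left(-10\right) 5 = -50$)
$H{\left(U \right)} = U + 2 U^{2}$ ($H{\left(U \right)} = \left(U^{2} + U^{2}\right) + U = 2 U^{2} + U = U + 2 U^{2}$)
$-808 + H{\left(V \right)} 1100 = -808 + - 50 \left(1 + 2 \left(-50\right)\right) 1100 = -808 + - 50 \left(1 - 100\right) 1100 = -808 + \left(-50\right) \left(-99\right) 1100 = -808 + 4950 \cdot 1100 = -808 + 5445000 = 5444192$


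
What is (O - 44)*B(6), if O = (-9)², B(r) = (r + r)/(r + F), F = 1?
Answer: 444/7 ≈ 63.429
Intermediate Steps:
B(r) = 2*r/(1 + r) (B(r) = (r + r)/(r + 1) = (2*r)/(1 + r) = 2*r/(1 + r))
O = 81
(O - 44)*B(6) = (81 - 44)*(2*6/(1 + 6)) = 37*(2*6/7) = 37*(2*6*(⅐)) = 37*(12/7) = 444/7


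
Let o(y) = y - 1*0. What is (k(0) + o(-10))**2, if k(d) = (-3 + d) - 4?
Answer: 289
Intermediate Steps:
k(d) = -7 + d
o(y) = y (o(y) = y + 0 = y)
(k(0) + o(-10))**2 = ((-7 + 0) - 10)**2 = (-7 - 10)**2 = (-17)**2 = 289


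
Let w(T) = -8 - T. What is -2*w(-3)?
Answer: 10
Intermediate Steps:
-2*w(-3) = -2*(-8 - 1*(-3)) = -2*(-8 + 3) = -2*(-5) = 10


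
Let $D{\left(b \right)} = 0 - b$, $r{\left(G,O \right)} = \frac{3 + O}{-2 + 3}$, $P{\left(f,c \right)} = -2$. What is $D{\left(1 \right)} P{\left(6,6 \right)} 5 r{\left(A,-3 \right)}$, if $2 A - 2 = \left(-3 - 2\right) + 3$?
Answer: $0$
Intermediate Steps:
$A = 0$ ($A = 1 + \frac{\left(-3 - 2\right) + 3}{2} = 1 + \frac{-5 + 3}{2} = 1 + \frac{1}{2} \left(-2\right) = 1 - 1 = 0$)
$r{\left(G,O \right)} = 3 + O$ ($r{\left(G,O \right)} = \frac{3 + O}{1} = \left(3 + O\right) 1 = 3 + O$)
$D{\left(b \right)} = - b$
$D{\left(1 \right)} P{\left(6,6 \right)} 5 r{\left(A,-3 \right)} = \left(-1\right) 1 \left(-2\right) 5 \left(3 - 3\right) = - \left(-10\right) 0 = \left(-1\right) 0 = 0$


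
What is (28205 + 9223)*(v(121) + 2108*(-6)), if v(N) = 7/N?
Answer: -57279848628/121 ≈ -4.7339e+8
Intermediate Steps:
(28205 + 9223)*(v(121) + 2108*(-6)) = (28205 + 9223)*(7/121 + 2108*(-6)) = 37428*(7*(1/121) - 12648) = 37428*(7/121 - 12648) = 37428*(-1530401/121) = -57279848628/121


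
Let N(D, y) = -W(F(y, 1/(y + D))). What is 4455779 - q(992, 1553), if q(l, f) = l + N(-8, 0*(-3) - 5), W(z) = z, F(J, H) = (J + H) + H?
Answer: 57912164/13 ≈ 4.4548e+6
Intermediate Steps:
F(J, H) = J + 2*H (F(J, H) = (H + J) + H = J + 2*H)
N(D, y) = -y - 2/(D + y) (N(D, y) = -(y + 2/(y + D)) = -(y + 2/(D + y)) = -y - 2/(D + y))
q(l, f) = 67/13 + l (q(l, f) = l + (-2 - (0*(-3) - 5)*(-8 + (0*(-3) - 5)))/(-8 + (0*(-3) - 5)) = l + (-2 - (0 - 5)*(-8 + (0 - 5)))/(-8 + (0 - 5)) = l + (-2 - 1*(-5)*(-8 - 5))/(-8 - 5) = l + (-2 - 1*(-5)*(-13))/(-13) = l - (-2 - 65)/13 = l - 1/13*(-67) = l + 67/13 = 67/13 + l)
4455779 - q(992, 1553) = 4455779 - (67/13 + 992) = 4455779 - 1*12963/13 = 4455779 - 12963/13 = 57912164/13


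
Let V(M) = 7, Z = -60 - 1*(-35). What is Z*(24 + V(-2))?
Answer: -775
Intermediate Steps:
Z = -25 (Z = -60 + 35 = -25)
Z*(24 + V(-2)) = -25*(24 + 7) = -25*31 = -775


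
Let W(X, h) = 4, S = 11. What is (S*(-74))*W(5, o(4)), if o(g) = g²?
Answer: -3256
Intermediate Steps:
(S*(-74))*W(5, o(4)) = (11*(-74))*4 = -814*4 = -3256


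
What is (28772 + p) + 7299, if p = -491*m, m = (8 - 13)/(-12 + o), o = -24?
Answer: 1296101/36 ≈ 36003.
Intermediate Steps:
m = 5/36 (m = (8 - 13)/(-12 - 24) = -5/(-36) = -5*(-1/36) = 5/36 ≈ 0.13889)
p = -2455/36 (p = -491*5/36 = -2455/36 ≈ -68.194)
(28772 + p) + 7299 = (28772 - 2455/36) + 7299 = 1033337/36 + 7299 = 1296101/36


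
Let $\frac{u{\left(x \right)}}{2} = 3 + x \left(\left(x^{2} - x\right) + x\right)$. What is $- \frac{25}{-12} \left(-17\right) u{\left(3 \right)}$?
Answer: $-2125$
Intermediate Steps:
$u{\left(x \right)} = 6 + 2 x^{3}$ ($u{\left(x \right)} = 2 \left(3 + x \left(\left(x^{2} - x\right) + x\right)\right) = 2 \left(3 + x x^{2}\right) = 2 \left(3 + x^{3}\right) = 6 + 2 x^{3}$)
$- \frac{25}{-12} \left(-17\right) u{\left(3 \right)} = - \frac{25}{-12} \left(-17\right) \left(6 + 2 \cdot 3^{3}\right) = - 25 \left(- \frac{1}{12}\right) \left(-17\right) \left(6 + 2 \cdot 27\right) = - \left(- \frac{25}{12}\right) \left(-17\right) \left(6 + 54\right) = - \frac{425 \cdot 60}{12} = \left(-1\right) 2125 = -2125$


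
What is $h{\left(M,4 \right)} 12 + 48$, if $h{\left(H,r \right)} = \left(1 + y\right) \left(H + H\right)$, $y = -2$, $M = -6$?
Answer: $192$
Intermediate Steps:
$h{\left(H,r \right)} = - 2 H$ ($h{\left(H,r \right)} = \left(1 - 2\right) \left(H + H\right) = - 2 H$)
$h{\left(M,4 \right)} 12 + 48 = \left(-2\right) \left(-6\right) 12 + 48 = 12 \cdot 12 + 48 = 144 + 48 = 192$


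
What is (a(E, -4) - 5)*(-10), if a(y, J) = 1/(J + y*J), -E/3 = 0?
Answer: 105/2 ≈ 52.500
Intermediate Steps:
E = 0 (E = -3*0 = 0)
a(y, J) = 1/(J + J*y)
(a(E, -4) - 5)*(-10) = (1/((-4)*(1 + 0)) - 5)*(-10) = (-1/4/1 - 5)*(-10) = (-1/4*1 - 5)*(-10) = (-1/4 - 5)*(-10) = -21/4*(-10) = 105/2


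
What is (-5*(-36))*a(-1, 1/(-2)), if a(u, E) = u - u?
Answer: 0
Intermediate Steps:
a(u, E) = 0
(-5*(-36))*a(-1, 1/(-2)) = -5*(-36)*0 = 180*0 = 0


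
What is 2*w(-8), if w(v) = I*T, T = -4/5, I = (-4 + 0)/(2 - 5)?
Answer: -32/15 ≈ -2.1333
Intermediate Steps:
I = 4/3 (I = -4/(-3) = -4*(-1/3) = 4/3 ≈ 1.3333)
T = -4/5 (T = -4*1/5 = -4/5 ≈ -0.80000)
w(v) = -16/15 (w(v) = (4/3)*(-4/5) = -16/15)
2*w(-8) = 2*(-16/15) = -32/15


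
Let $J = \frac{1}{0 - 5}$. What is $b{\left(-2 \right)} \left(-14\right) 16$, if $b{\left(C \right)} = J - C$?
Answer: $- \frac{2016}{5} \approx -403.2$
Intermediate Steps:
$J = - \frac{1}{5}$ ($J = \frac{1}{-5} = - \frac{1}{5} \approx -0.2$)
$b{\left(C \right)} = - \frac{1}{5} - C$
$b{\left(-2 \right)} \left(-14\right) 16 = \left(- \frac{1}{5} - -2\right) \left(-14\right) 16 = \left(- \frac{1}{5} + 2\right) \left(-14\right) 16 = \frac{9}{5} \left(-14\right) 16 = \left(- \frac{126}{5}\right) 16 = - \frac{2016}{5}$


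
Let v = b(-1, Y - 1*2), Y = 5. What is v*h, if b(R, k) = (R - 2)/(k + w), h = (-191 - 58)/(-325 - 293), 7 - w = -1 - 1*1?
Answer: -83/824 ≈ -0.10073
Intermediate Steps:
w = 9 (w = 7 - (-1 - 1*1) = 7 - (-1 - 1) = 7 - 1*(-2) = 7 + 2 = 9)
h = 83/206 (h = -249/(-618) = -249*(-1/618) = 83/206 ≈ 0.40291)
b(R, k) = (-2 + R)/(9 + k) (b(R, k) = (R - 2)/(k + 9) = (-2 + R)/(9 + k))
v = -1/4 (v = (-2 - 1)/(9 + (5 - 1*2)) = -3/(9 + (5 - 2)) = -3/(9 + 3) = -3/12 = (1/12)*(-3) = -1/4 ≈ -0.25000)
v*h = -1/4*83/206 = -83/824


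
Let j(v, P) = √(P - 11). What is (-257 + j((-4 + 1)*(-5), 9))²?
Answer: (257 - I*√2)² ≈ 66047.0 - 726.9*I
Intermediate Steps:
j(v, P) = √(-11 + P)
(-257 + j((-4 + 1)*(-5), 9))² = (-257 + √(-11 + 9))² = (-257 + √(-2))² = (-257 + I*√2)²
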